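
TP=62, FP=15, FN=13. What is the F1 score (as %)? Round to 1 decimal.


Precision = TP / (TP + FP) = 62 / 77 = 0.8052
Recall = TP / (TP + FN) = 62 / 75 = 0.8267
F1 = 2 * P * R / (P + R)
= 2 * 0.8052 * 0.8267 / (0.8052 + 0.8267)
= 1.3313 / 1.6319
= 0.8158
As percentage: 81.6%

81.6


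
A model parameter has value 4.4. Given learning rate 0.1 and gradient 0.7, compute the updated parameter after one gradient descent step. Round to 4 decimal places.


w_new = w_old - lr * gradient
= 4.4 - 0.1 * 0.7
= 4.4 - (0.07)
= 4.3300

4.3300


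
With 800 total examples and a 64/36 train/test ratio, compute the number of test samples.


Train samples = 800 * 64% = 512
Test samples = 800 - 512
= 288

288


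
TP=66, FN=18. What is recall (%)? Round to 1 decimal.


Recall = TP / (TP + FN) * 100
= 66 / (66 + 18)
= 66 / 84
= 0.7857
= 78.6%

78.6


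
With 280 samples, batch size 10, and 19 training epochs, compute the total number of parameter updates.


Iterations per epoch = 280 / 10 = 28
Total updates = iterations_per_epoch * epochs
= 28 * 19
= 532

532


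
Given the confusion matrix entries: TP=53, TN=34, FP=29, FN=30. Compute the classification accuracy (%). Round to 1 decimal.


Accuracy = (TP + TN) / (TP + TN + FP + FN) * 100
= (53 + 34) / (53 + 34 + 29 + 30)
= 87 / 146
= 0.5959
= 59.6%

59.6


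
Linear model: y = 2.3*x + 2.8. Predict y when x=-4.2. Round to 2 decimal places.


y = 2.3 * -4.2 + (2.8)
= -9.66 + (2.8)
= -6.86

-6.86


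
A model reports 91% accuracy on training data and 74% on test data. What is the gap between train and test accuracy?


Gap = train_accuracy - test_accuracy
= 91 - 74
= 17%
This gap suggests the model is overfitting.

17


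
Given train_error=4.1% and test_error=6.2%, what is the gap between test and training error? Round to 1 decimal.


Generalization gap = test_error - train_error
= 6.2 - 4.1
= 2.1%
A moderate gap.

2.1


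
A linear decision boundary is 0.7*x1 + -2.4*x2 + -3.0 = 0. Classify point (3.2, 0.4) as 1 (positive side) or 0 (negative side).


Compute 0.7 * 3.2 + -2.4 * 0.4 + -3.0
= 2.24 + -0.96 + -3.0
= -1.72
Since -1.72 < 0, the point is on the negative side.

0


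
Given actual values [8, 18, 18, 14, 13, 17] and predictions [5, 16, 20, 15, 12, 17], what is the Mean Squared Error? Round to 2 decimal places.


Differences: [3, 2, -2, -1, 1, 0]
Squared errors: [9, 4, 4, 1, 1, 0]
Sum of squared errors = 19
MSE = 19 / 6 = 3.17

3.17


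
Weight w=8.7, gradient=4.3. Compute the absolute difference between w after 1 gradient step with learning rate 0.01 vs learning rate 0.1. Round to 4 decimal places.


With lr=0.01: w_new = 8.7 - 0.01 * 4.3 = 8.657
With lr=0.1: w_new = 8.7 - 0.1 * 4.3 = 8.27
Absolute difference = |8.657 - 8.27|
= 0.3870

0.3870


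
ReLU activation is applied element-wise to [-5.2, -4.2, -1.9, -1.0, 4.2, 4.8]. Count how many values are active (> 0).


ReLU(x) = max(0, x) for each element:
ReLU(-5.2) = 0
ReLU(-4.2) = 0
ReLU(-1.9) = 0
ReLU(-1.0) = 0
ReLU(4.2) = 4.2
ReLU(4.8) = 4.8
Active neurons (>0): 2

2


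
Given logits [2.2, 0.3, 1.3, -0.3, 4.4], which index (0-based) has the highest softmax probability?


Softmax is a monotonic transformation, so it preserves the argmax.
We need to find the index of the maximum logit.
Index 0: 2.2
Index 1: 0.3
Index 2: 1.3
Index 3: -0.3
Index 4: 4.4
Maximum logit = 4.4 at index 4

4


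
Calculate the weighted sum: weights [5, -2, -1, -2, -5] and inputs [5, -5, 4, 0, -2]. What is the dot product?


Element-wise products:
5 * 5 = 25
-2 * -5 = 10
-1 * 4 = -4
-2 * 0 = 0
-5 * -2 = 10
Sum = 25 + 10 + -4 + 0 + 10
= 41

41


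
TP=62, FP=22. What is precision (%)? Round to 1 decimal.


Precision = TP / (TP + FP) * 100
= 62 / (62 + 22)
= 62 / 84
= 0.7381
= 73.8%

73.8


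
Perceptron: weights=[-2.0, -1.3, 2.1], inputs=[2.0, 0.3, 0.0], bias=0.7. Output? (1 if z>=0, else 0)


z = w . x + b
= -2.0*2.0 + -1.3*0.3 + 2.1*0.0 + 0.7
= -4.0 + -0.39 + 0.0 + 0.7
= -4.39 + 0.7
= -3.69
Since z = -3.69 < 0, output = 0

0


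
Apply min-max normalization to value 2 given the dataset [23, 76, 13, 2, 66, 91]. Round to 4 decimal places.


Min = 2, Max = 91
Range = 91 - 2 = 89
Scaled = (x - min) / (max - min)
= (2 - 2) / 89
= 0 / 89
= 0.0000

0.0000


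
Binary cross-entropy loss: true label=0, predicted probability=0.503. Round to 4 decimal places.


For y=0: Loss = -log(1-p)
= -log(1 - 0.503)
= -log(0.497)
= -(-0.6992)
= 0.6992

0.6992


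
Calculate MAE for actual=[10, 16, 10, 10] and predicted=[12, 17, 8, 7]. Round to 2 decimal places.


Absolute errors: [2, 1, 2, 3]
Sum of absolute errors = 8
MAE = 8 / 4 = 2.00

2.00


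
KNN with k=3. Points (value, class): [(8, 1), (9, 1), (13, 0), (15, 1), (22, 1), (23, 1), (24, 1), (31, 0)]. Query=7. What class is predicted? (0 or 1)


Distances from query 7:
Point 8 (class 1): distance = 1
Point 9 (class 1): distance = 2
Point 13 (class 0): distance = 6
K=3 nearest neighbors: classes = [1, 1, 0]
Votes for class 1: 2 / 3
Majority vote => class 1

1


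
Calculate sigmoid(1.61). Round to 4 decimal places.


sigmoid(z) = 1 / (1 + exp(-z))
exp(-(1.61)) = exp(-1.61) = 0.1999
1 + 0.1999 = 1.1999
1 / 1.1999 = 0.8334

0.8334


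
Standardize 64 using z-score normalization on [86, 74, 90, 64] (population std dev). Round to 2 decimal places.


Mean = (86 + 74 + 90 + 64) / 4 = 78.5
Variance = sum((x_i - mean)^2) / n = 104.75
Std = sqrt(104.75) = 10.2347
Z = (x - mean) / std
= (64 - 78.5) / 10.2347
= -14.5 / 10.2347
= -1.42

-1.42


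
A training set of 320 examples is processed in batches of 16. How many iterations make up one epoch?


Iterations per epoch = dataset_size / batch_size
= 320 / 16
= 20

20


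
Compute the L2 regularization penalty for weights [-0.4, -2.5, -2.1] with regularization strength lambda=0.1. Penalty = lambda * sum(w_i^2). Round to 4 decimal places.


Squaring each weight:
(-0.4)^2 = 0.16
(-2.5)^2 = 6.25
(-2.1)^2 = 4.41
Sum of squares = 10.82
Penalty = 0.1 * 10.82 = 1.0820

1.0820


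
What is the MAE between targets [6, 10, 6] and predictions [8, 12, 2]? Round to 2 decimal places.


Absolute errors: [2, 2, 4]
Sum of absolute errors = 8
MAE = 8 / 3 = 2.67

2.67


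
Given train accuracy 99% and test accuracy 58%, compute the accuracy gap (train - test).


Gap = train_accuracy - test_accuracy
= 99 - 58
= 41%
This large gap strongly indicates overfitting.

41


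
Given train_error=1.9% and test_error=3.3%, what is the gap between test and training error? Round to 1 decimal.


Generalization gap = test_error - train_error
= 3.3 - 1.9
= 1.4%
A small gap suggests good generalization.

1.4


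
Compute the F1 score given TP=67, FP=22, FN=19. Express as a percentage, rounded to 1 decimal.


Precision = TP / (TP + FP) = 67 / 89 = 0.7528
Recall = TP / (TP + FN) = 67 / 86 = 0.7791
F1 = 2 * P * R / (P + R)
= 2 * 0.7528 * 0.7791 / (0.7528 + 0.7791)
= 1.173 / 1.5319
= 0.7657
As percentage: 76.6%

76.6


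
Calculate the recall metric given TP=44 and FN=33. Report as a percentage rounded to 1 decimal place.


Recall = TP / (TP + FN) * 100
= 44 / (44 + 33)
= 44 / 77
= 0.5714
= 57.1%

57.1


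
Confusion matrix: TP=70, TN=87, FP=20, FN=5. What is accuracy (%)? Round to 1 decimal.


Accuracy = (TP + TN) / (TP + TN + FP + FN) * 100
= (70 + 87) / (70 + 87 + 20 + 5)
= 157 / 182
= 0.8626
= 86.3%

86.3


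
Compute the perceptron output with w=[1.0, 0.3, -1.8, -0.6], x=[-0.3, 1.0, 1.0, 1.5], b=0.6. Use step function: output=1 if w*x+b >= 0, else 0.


z = w . x + b
= 1.0*-0.3 + 0.3*1.0 + -1.8*1.0 + -0.6*1.5 + 0.6
= -0.3 + 0.3 + -1.8 + -0.9 + 0.6
= -2.7 + 0.6
= -2.1
Since z = -2.1 < 0, output = 0

0


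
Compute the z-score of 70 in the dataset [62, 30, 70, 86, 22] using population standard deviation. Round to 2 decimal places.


Mean = (62 + 30 + 70 + 86 + 22) / 5 = 54.0
Variance = sum((x_i - mean)^2) / n = 588.8
Std = sqrt(588.8) = 24.2652
Z = (x - mean) / std
= (70 - 54.0) / 24.2652
= 16.0 / 24.2652
= 0.66

0.66


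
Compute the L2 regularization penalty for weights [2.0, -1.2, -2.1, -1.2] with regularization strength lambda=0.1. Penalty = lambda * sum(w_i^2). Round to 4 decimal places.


Squaring each weight:
2.0^2 = 4.0
(-1.2)^2 = 1.44
(-2.1)^2 = 4.41
(-1.2)^2 = 1.44
Sum of squares = 11.29
Penalty = 0.1 * 11.29 = 1.1290

1.1290


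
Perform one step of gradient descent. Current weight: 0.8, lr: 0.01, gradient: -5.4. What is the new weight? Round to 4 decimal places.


w_new = w_old - lr * gradient
= 0.8 - 0.01 * -5.4
= 0.8 - (-0.054)
= 0.8540

0.8540


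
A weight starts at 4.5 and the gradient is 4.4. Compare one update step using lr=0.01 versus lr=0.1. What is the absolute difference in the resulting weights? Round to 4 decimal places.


With lr=0.01: w_new = 4.5 - 0.01 * 4.4 = 4.456
With lr=0.1: w_new = 4.5 - 0.1 * 4.4 = 4.06
Absolute difference = |4.456 - 4.06|
= 0.3960

0.3960


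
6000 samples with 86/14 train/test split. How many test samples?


Train samples = 6000 * 86% = 5160
Test samples = 6000 - 5160
= 840

840


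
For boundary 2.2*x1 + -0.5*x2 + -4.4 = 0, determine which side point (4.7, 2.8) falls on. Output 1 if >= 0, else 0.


Compute 2.2 * 4.7 + -0.5 * 2.8 + -4.4
= 10.34 + -1.4 + -4.4
= 4.54
Since 4.54 >= 0, the point is on the positive side.

1


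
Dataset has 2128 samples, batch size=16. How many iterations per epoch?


Iterations per epoch = dataset_size / batch_size
= 2128 / 16
= 133

133


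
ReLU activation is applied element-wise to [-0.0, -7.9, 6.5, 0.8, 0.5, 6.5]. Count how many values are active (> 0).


ReLU(x) = max(0, x) for each element:
ReLU(-0.0) = 0
ReLU(-7.9) = 0
ReLU(6.5) = 6.5
ReLU(0.8) = 0.8
ReLU(0.5) = 0.5
ReLU(6.5) = 6.5
Active neurons (>0): 4

4


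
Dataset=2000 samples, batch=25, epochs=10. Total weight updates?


Iterations per epoch = 2000 / 25 = 80
Total updates = iterations_per_epoch * epochs
= 80 * 10
= 800

800


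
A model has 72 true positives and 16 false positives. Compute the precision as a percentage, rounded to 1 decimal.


Precision = TP / (TP + FP) * 100
= 72 / (72 + 16)
= 72 / 88
= 0.8182
= 81.8%

81.8


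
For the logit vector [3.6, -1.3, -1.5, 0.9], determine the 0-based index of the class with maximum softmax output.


Softmax is a monotonic transformation, so it preserves the argmax.
We need to find the index of the maximum logit.
Index 0: 3.6
Index 1: -1.3
Index 2: -1.5
Index 3: 0.9
Maximum logit = 3.6 at index 0

0


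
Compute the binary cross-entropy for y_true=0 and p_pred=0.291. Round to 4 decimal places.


For y=0: Loss = -log(1-p)
= -log(1 - 0.291)
= -log(0.709)
= -(-0.3439)
= 0.3439

0.3439


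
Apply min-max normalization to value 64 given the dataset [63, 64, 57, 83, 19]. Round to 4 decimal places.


Min = 19, Max = 83
Range = 83 - 19 = 64
Scaled = (x - min) / (max - min)
= (64 - 19) / 64
= 45 / 64
= 0.7031

0.7031


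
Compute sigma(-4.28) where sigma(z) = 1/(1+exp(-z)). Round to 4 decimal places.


sigmoid(z) = 1 / (1 + exp(-z))
exp(-(-4.28)) = exp(4.28) = 72.2404
1 + 72.2404 = 73.2404
1 / 73.2404 = 0.0137

0.0137


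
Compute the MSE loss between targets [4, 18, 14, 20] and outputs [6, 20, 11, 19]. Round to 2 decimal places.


Differences: [-2, -2, 3, 1]
Squared errors: [4, 4, 9, 1]
Sum of squared errors = 18
MSE = 18 / 4 = 4.50

4.50


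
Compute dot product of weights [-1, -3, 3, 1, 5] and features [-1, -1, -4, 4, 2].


Element-wise products:
-1 * -1 = 1
-3 * -1 = 3
3 * -4 = -12
1 * 4 = 4
5 * 2 = 10
Sum = 1 + 3 + -12 + 4 + 10
= 6

6


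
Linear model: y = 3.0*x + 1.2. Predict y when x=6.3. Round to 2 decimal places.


y = 3.0 * 6.3 + (1.2)
= 18.9 + (1.2)
= 20.10

20.10


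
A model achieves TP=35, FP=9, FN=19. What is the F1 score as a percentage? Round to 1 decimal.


Precision = TP / (TP + FP) = 35 / 44 = 0.7955
Recall = TP / (TP + FN) = 35 / 54 = 0.6481
F1 = 2 * P * R / (P + R)
= 2 * 0.7955 * 0.6481 / (0.7955 + 0.6481)
= 1.0311 / 1.4436
= 0.7143
As percentage: 71.4%

71.4


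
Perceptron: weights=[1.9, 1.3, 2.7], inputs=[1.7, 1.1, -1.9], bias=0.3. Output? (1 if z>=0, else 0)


z = w . x + b
= 1.9*1.7 + 1.3*1.1 + 2.7*-1.9 + 0.3
= 3.23 + 1.43 + -5.13 + 0.3
= -0.47 + 0.3
= -0.17
Since z = -0.17 < 0, output = 0

0


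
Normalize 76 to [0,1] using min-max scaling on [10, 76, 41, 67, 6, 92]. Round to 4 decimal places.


Min = 6, Max = 92
Range = 92 - 6 = 86
Scaled = (x - min) / (max - min)
= (76 - 6) / 86
= 70 / 86
= 0.8140

0.8140


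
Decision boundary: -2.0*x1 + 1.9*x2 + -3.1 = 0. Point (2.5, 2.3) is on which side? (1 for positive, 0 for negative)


Compute -2.0 * 2.5 + 1.9 * 2.3 + -3.1
= -5.0 + 4.37 + -3.1
= -3.73
Since -3.73 < 0, the point is on the negative side.

0


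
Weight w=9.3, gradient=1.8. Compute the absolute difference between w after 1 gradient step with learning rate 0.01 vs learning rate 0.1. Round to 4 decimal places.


With lr=0.01: w_new = 9.3 - 0.01 * 1.8 = 9.282
With lr=0.1: w_new = 9.3 - 0.1 * 1.8 = 9.12
Absolute difference = |9.282 - 9.12|
= 0.1620

0.1620


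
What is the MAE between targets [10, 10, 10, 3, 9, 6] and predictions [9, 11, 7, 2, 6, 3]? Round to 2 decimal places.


Absolute errors: [1, 1, 3, 1, 3, 3]
Sum of absolute errors = 12
MAE = 12 / 6 = 2.00

2.00


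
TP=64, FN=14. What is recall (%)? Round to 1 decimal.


Recall = TP / (TP + FN) * 100
= 64 / (64 + 14)
= 64 / 78
= 0.8205
= 82.1%

82.1


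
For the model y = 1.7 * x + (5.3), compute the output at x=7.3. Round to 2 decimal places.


y = 1.7 * 7.3 + (5.3)
= 12.41 + (5.3)
= 17.71

17.71


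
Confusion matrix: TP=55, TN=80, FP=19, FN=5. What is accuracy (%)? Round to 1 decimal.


Accuracy = (TP + TN) / (TP + TN + FP + FN) * 100
= (55 + 80) / (55 + 80 + 19 + 5)
= 135 / 159
= 0.8491
= 84.9%

84.9


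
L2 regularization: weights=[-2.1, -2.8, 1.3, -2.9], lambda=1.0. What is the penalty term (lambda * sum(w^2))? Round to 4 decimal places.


Squaring each weight:
(-2.1)^2 = 4.41
(-2.8)^2 = 7.84
1.3^2 = 1.69
(-2.9)^2 = 8.41
Sum of squares = 22.35
Penalty = 1.0 * 22.35 = 22.3500

22.3500


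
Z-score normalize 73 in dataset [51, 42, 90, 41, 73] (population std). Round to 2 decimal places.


Mean = (51 + 42 + 90 + 41 + 73) / 5 = 59.4
Variance = sum((x_i - mean)^2) / n = 366.64
Std = sqrt(366.64) = 19.1478
Z = (x - mean) / std
= (73 - 59.4) / 19.1478
= 13.6 / 19.1478
= 0.71

0.71


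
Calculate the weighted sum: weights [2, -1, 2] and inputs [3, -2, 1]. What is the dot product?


Element-wise products:
2 * 3 = 6
-1 * -2 = 2
2 * 1 = 2
Sum = 6 + 2 + 2
= 10

10


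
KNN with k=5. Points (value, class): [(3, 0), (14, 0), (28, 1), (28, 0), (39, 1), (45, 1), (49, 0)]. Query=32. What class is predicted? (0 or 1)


Distances from query 32:
Point 28 (class 0): distance = 4
Point 28 (class 1): distance = 4
Point 39 (class 1): distance = 7
Point 45 (class 1): distance = 13
Point 49 (class 0): distance = 17
K=5 nearest neighbors: classes = [0, 1, 1, 1, 0]
Votes for class 1: 3 / 5
Majority vote => class 1

1


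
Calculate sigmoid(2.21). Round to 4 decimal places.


sigmoid(z) = 1 / (1 + exp(-z))
exp(-(2.21)) = exp(-2.21) = 0.1097
1 + 0.1097 = 1.1097
1 / 1.1097 = 0.9011

0.9011


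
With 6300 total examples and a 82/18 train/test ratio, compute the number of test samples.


Train samples = 6300 * 82% = 5166
Test samples = 6300 - 5166
= 1134

1134


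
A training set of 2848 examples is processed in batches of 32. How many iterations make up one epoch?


Iterations per epoch = dataset_size / batch_size
= 2848 / 32
= 89

89


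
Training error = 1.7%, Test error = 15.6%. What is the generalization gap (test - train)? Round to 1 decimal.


Generalization gap = test_error - train_error
= 15.6 - 1.7
= 13.9%
A large gap suggests overfitting.

13.9


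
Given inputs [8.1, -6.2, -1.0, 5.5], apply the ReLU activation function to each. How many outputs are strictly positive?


ReLU(x) = max(0, x) for each element:
ReLU(8.1) = 8.1
ReLU(-6.2) = 0
ReLU(-1.0) = 0
ReLU(5.5) = 5.5
Active neurons (>0): 2

2


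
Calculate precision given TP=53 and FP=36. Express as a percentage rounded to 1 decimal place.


Precision = TP / (TP + FP) * 100
= 53 / (53 + 36)
= 53 / 89
= 0.5955
= 59.6%

59.6


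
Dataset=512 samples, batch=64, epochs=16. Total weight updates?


Iterations per epoch = 512 / 64 = 8
Total updates = iterations_per_epoch * epochs
= 8 * 16
= 128

128


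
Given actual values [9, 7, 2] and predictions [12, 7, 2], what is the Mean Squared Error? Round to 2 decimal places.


Differences: [-3, 0, 0]
Squared errors: [9, 0, 0]
Sum of squared errors = 9
MSE = 9 / 3 = 3.00

3.00


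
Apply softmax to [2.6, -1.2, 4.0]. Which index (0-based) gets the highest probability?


Softmax is a monotonic transformation, so it preserves the argmax.
We need to find the index of the maximum logit.
Index 0: 2.6
Index 1: -1.2
Index 2: 4.0
Maximum logit = 4.0 at index 2

2


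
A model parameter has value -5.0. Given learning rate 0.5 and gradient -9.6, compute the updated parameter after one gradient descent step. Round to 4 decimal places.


w_new = w_old - lr * gradient
= -5.0 - 0.5 * -9.6
= -5.0 - (-4.8)
= -0.2000

-0.2000


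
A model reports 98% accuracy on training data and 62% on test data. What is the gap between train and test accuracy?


Gap = train_accuracy - test_accuracy
= 98 - 62
= 36%
This large gap strongly indicates overfitting.

36


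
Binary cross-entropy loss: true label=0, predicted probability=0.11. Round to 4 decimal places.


For y=0: Loss = -log(1-p)
= -log(1 - 0.11)
= -log(0.89)
= -(-0.1165)
= 0.1165

0.1165


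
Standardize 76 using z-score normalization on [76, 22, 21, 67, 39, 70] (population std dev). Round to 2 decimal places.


Mean = (76 + 22 + 21 + 67 + 39 + 70) / 6 = 49.1667
Variance = sum((x_i - mean)^2) / n = 517.8056
Std = sqrt(517.8056) = 22.7553
Z = (x - mean) / std
= (76 - 49.1667) / 22.7553
= 26.8333 / 22.7553
= 1.18

1.18


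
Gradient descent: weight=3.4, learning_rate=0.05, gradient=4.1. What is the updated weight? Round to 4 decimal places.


w_new = w_old - lr * gradient
= 3.4 - 0.05 * 4.1
= 3.4 - (0.205)
= 3.1950

3.1950


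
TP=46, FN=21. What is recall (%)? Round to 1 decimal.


Recall = TP / (TP + FN) * 100
= 46 / (46 + 21)
= 46 / 67
= 0.6866
= 68.7%

68.7


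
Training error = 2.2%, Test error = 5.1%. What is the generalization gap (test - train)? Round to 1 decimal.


Generalization gap = test_error - train_error
= 5.1 - 2.2
= 2.9%
A moderate gap.

2.9


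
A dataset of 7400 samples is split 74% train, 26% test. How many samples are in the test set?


Train samples = 7400 * 74% = 5476
Test samples = 7400 - 5476
= 1924

1924


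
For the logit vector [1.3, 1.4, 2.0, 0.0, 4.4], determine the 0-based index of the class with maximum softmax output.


Softmax is a monotonic transformation, so it preserves the argmax.
We need to find the index of the maximum logit.
Index 0: 1.3
Index 1: 1.4
Index 2: 2.0
Index 3: 0.0
Index 4: 4.4
Maximum logit = 4.4 at index 4

4


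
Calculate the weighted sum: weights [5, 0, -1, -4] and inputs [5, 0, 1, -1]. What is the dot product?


Element-wise products:
5 * 5 = 25
0 * 0 = 0
-1 * 1 = -1
-4 * -1 = 4
Sum = 25 + 0 + -1 + 4
= 28

28


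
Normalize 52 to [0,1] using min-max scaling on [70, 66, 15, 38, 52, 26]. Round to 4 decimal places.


Min = 15, Max = 70
Range = 70 - 15 = 55
Scaled = (x - min) / (max - min)
= (52 - 15) / 55
= 37 / 55
= 0.6727

0.6727


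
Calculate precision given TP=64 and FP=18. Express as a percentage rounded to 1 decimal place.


Precision = TP / (TP + FP) * 100
= 64 / (64 + 18)
= 64 / 82
= 0.7805
= 78.0%

78.0


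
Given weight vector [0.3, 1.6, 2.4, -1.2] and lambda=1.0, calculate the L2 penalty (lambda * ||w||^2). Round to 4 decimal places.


Squaring each weight:
0.3^2 = 0.09
1.6^2 = 2.56
2.4^2 = 5.76
(-1.2)^2 = 1.44
Sum of squares = 9.85
Penalty = 1.0 * 9.85 = 9.8500

9.8500


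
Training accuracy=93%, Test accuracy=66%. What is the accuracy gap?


Gap = train_accuracy - test_accuracy
= 93 - 66
= 27%
This large gap strongly indicates overfitting.

27


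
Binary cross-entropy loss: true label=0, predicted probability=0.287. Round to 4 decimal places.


For y=0: Loss = -log(1-p)
= -log(1 - 0.287)
= -log(0.713)
= -(-0.3383)
= 0.3383

0.3383


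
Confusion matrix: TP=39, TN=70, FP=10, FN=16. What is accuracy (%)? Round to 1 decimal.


Accuracy = (TP + TN) / (TP + TN + FP + FN) * 100
= (39 + 70) / (39 + 70 + 10 + 16)
= 109 / 135
= 0.8074
= 80.7%

80.7


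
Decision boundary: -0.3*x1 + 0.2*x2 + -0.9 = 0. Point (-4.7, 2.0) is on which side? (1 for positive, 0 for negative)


Compute -0.3 * -4.7 + 0.2 * 2.0 + -0.9
= 1.41 + 0.4 + -0.9
= 0.91
Since 0.91 >= 0, the point is on the positive side.

1


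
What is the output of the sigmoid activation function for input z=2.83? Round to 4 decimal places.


sigmoid(z) = 1 / (1 + exp(-z))
exp(-(2.83)) = exp(-2.83) = 0.059
1 + 0.059 = 1.059
1 / 1.059 = 0.9443

0.9443


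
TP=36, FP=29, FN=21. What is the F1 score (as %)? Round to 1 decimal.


Precision = TP / (TP + FP) = 36 / 65 = 0.5538
Recall = TP / (TP + FN) = 36 / 57 = 0.6316
F1 = 2 * P * R / (P + R)
= 2 * 0.5538 * 0.6316 / (0.5538 + 0.6316)
= 0.6996 / 1.1854
= 0.5902
As percentage: 59.0%

59.0


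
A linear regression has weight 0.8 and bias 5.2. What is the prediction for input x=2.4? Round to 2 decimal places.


y = 0.8 * 2.4 + (5.2)
= 1.92 + (5.2)
= 7.12

7.12


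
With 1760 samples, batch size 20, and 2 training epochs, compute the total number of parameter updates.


Iterations per epoch = 1760 / 20 = 88
Total updates = iterations_per_epoch * epochs
= 88 * 2
= 176

176


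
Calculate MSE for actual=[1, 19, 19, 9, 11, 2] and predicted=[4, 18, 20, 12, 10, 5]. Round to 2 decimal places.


Differences: [-3, 1, -1, -3, 1, -3]
Squared errors: [9, 1, 1, 9, 1, 9]
Sum of squared errors = 30
MSE = 30 / 6 = 5.00

5.00


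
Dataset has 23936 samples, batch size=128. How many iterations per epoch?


Iterations per epoch = dataset_size / batch_size
= 23936 / 128
= 187

187


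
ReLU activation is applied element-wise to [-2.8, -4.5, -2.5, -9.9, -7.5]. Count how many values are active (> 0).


ReLU(x) = max(0, x) for each element:
ReLU(-2.8) = 0
ReLU(-4.5) = 0
ReLU(-2.5) = 0
ReLU(-9.9) = 0
ReLU(-7.5) = 0
Active neurons (>0): 0

0


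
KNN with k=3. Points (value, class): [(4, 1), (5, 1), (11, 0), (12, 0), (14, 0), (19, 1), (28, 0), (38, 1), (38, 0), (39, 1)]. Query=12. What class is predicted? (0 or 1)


Distances from query 12:
Point 12 (class 0): distance = 0
Point 11 (class 0): distance = 1
Point 14 (class 0): distance = 2
K=3 nearest neighbors: classes = [0, 0, 0]
Votes for class 1: 0 / 3
Majority vote => class 0

0


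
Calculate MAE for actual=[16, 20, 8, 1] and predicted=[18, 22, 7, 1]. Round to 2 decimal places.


Absolute errors: [2, 2, 1, 0]
Sum of absolute errors = 5
MAE = 5 / 4 = 1.25

1.25


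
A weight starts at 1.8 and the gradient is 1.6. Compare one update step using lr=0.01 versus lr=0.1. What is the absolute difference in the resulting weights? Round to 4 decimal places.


With lr=0.01: w_new = 1.8 - 0.01 * 1.6 = 1.784
With lr=0.1: w_new = 1.8 - 0.1 * 1.6 = 1.64
Absolute difference = |1.784 - 1.64|
= 0.1440

0.1440


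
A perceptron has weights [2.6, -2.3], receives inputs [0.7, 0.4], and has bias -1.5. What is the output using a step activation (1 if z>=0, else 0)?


z = w . x + b
= 2.6*0.7 + -2.3*0.4 + -1.5
= 1.82 + -0.92 + -1.5
= 0.9 + -1.5
= -0.6
Since z = -0.6 < 0, output = 0

0


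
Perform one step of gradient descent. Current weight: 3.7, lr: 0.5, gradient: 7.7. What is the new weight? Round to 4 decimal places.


w_new = w_old - lr * gradient
= 3.7 - 0.5 * 7.7
= 3.7 - (3.85)
= -0.1500

-0.1500


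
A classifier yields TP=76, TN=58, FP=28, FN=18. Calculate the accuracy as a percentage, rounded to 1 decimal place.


Accuracy = (TP + TN) / (TP + TN + FP + FN) * 100
= (76 + 58) / (76 + 58 + 28 + 18)
= 134 / 180
= 0.7444
= 74.4%

74.4


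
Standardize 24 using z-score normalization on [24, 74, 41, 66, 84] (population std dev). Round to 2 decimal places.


Mean = (24 + 74 + 41 + 66 + 84) / 5 = 57.8
Variance = sum((x_i - mean)^2) / n = 488.16
Std = sqrt(488.16) = 22.0943
Z = (x - mean) / std
= (24 - 57.8) / 22.0943
= -33.8 / 22.0943
= -1.53

-1.53


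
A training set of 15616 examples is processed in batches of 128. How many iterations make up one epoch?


Iterations per epoch = dataset_size / batch_size
= 15616 / 128
= 122

122


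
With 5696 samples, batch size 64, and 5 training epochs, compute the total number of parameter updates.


Iterations per epoch = 5696 / 64 = 89
Total updates = iterations_per_epoch * epochs
= 89 * 5
= 445

445


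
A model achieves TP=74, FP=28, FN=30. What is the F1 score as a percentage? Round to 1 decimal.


Precision = TP / (TP + FP) = 74 / 102 = 0.7255
Recall = TP / (TP + FN) = 74 / 104 = 0.7115
F1 = 2 * P * R / (P + R)
= 2 * 0.7255 * 0.7115 / (0.7255 + 0.7115)
= 1.0324 / 1.437
= 0.7184
As percentage: 71.8%

71.8


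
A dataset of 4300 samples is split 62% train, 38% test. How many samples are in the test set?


Train samples = 4300 * 62% = 2666
Test samples = 4300 - 2666
= 1634

1634


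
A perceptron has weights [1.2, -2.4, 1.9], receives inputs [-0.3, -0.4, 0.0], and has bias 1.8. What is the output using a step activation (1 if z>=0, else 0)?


z = w . x + b
= 1.2*-0.3 + -2.4*-0.4 + 1.9*0.0 + 1.8
= -0.36 + 0.96 + 0.0 + 1.8
= 0.6 + 1.8
= 2.4
Since z = 2.4 >= 0, output = 1

1


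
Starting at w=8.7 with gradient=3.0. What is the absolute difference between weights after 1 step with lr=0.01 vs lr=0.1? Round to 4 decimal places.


With lr=0.01: w_new = 8.7 - 0.01 * 3.0 = 8.67
With lr=0.1: w_new = 8.7 - 0.1 * 3.0 = 8.4
Absolute difference = |8.67 - 8.4|
= 0.2700

0.2700


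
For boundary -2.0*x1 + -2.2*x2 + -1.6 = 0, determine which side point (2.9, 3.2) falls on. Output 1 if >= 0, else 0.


Compute -2.0 * 2.9 + -2.2 * 3.2 + -1.6
= -5.8 + -7.04 + -1.6
= -14.44
Since -14.44 < 0, the point is on the negative side.

0


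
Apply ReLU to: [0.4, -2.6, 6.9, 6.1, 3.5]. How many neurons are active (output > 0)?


ReLU(x) = max(0, x) for each element:
ReLU(0.4) = 0.4
ReLU(-2.6) = 0
ReLU(6.9) = 6.9
ReLU(6.1) = 6.1
ReLU(3.5) = 3.5
Active neurons (>0): 4

4


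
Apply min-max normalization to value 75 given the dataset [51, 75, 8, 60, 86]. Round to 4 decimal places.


Min = 8, Max = 86
Range = 86 - 8 = 78
Scaled = (x - min) / (max - min)
= (75 - 8) / 78
= 67 / 78
= 0.8590

0.8590


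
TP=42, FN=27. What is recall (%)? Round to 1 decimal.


Recall = TP / (TP + FN) * 100
= 42 / (42 + 27)
= 42 / 69
= 0.6087
= 60.9%

60.9


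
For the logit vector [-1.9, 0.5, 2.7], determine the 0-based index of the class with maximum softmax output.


Softmax is a monotonic transformation, so it preserves the argmax.
We need to find the index of the maximum logit.
Index 0: -1.9
Index 1: 0.5
Index 2: 2.7
Maximum logit = 2.7 at index 2

2


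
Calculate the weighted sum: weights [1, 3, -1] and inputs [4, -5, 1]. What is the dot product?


Element-wise products:
1 * 4 = 4
3 * -5 = -15
-1 * 1 = -1
Sum = 4 + -15 + -1
= -12

-12


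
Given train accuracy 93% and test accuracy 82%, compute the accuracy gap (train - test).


Gap = train_accuracy - test_accuracy
= 93 - 82
= 11%
This gap suggests the model is overfitting.

11


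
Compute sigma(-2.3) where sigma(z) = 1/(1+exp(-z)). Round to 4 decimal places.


sigmoid(z) = 1 / (1 + exp(-z))
exp(-(-2.3)) = exp(2.3) = 9.9742
1 + 9.9742 = 10.9742
1 / 10.9742 = 0.0911

0.0911


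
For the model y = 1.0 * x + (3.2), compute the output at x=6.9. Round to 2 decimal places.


y = 1.0 * 6.9 + (3.2)
= 6.9 + (3.2)
= 10.10

10.10


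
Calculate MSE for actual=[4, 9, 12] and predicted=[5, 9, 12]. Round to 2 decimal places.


Differences: [-1, 0, 0]
Squared errors: [1, 0, 0]
Sum of squared errors = 1
MSE = 1 / 3 = 0.33

0.33


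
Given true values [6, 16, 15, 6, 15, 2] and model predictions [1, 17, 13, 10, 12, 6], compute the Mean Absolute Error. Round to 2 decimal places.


Absolute errors: [5, 1, 2, 4, 3, 4]
Sum of absolute errors = 19
MAE = 19 / 6 = 3.17

3.17


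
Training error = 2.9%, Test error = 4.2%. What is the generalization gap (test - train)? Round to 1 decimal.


Generalization gap = test_error - train_error
= 4.2 - 2.9
= 1.3%
A small gap suggests good generalization.

1.3


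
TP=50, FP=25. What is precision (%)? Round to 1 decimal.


Precision = TP / (TP + FP) * 100
= 50 / (50 + 25)
= 50 / 75
= 0.6667
= 66.7%

66.7


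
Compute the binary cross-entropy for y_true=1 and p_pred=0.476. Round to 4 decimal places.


For y=1: Loss = -log(p)
= -log(0.476)
= -(-0.7423)
= 0.7423

0.7423


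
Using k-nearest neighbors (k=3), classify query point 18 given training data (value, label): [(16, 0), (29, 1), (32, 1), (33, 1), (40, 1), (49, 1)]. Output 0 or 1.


Distances from query 18:
Point 16 (class 0): distance = 2
Point 29 (class 1): distance = 11
Point 32 (class 1): distance = 14
K=3 nearest neighbors: classes = [0, 1, 1]
Votes for class 1: 2 / 3
Majority vote => class 1

1


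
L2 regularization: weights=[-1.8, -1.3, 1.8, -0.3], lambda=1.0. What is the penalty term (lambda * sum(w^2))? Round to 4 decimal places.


Squaring each weight:
(-1.8)^2 = 3.24
(-1.3)^2 = 1.69
1.8^2 = 3.24
(-0.3)^2 = 0.09
Sum of squares = 8.26
Penalty = 1.0 * 8.26 = 8.2600

8.2600


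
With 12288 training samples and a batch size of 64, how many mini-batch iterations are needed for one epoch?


Iterations per epoch = dataset_size / batch_size
= 12288 / 64
= 192

192


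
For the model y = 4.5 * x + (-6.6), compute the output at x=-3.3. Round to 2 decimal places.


y = 4.5 * -3.3 + (-6.6)
= -14.85 + (-6.6)
= -21.45

-21.45


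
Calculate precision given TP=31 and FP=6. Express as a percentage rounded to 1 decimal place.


Precision = TP / (TP + FP) * 100
= 31 / (31 + 6)
= 31 / 37
= 0.8378
= 83.8%

83.8


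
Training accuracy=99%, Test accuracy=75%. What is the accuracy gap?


Gap = train_accuracy - test_accuracy
= 99 - 75
= 24%
This large gap strongly indicates overfitting.

24


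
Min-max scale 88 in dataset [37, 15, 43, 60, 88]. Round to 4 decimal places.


Min = 15, Max = 88
Range = 88 - 15 = 73
Scaled = (x - min) / (max - min)
= (88 - 15) / 73
= 73 / 73
= 1.0000

1.0000


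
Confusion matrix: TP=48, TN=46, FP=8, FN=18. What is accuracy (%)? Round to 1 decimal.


Accuracy = (TP + TN) / (TP + TN + FP + FN) * 100
= (48 + 46) / (48 + 46 + 8 + 18)
= 94 / 120
= 0.7833
= 78.3%

78.3


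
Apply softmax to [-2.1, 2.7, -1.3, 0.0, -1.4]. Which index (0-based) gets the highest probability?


Softmax is a monotonic transformation, so it preserves the argmax.
We need to find the index of the maximum logit.
Index 0: -2.1
Index 1: 2.7
Index 2: -1.3
Index 3: 0.0
Index 4: -1.4
Maximum logit = 2.7 at index 1

1


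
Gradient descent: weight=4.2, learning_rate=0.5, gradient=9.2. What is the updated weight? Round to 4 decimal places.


w_new = w_old - lr * gradient
= 4.2 - 0.5 * 9.2
= 4.2 - (4.6)
= -0.4000

-0.4000


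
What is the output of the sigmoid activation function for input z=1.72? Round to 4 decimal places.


sigmoid(z) = 1 / (1 + exp(-z))
exp(-(1.72)) = exp(-1.72) = 0.1791
1 + 0.1791 = 1.1791
1 / 1.1791 = 0.8481

0.8481


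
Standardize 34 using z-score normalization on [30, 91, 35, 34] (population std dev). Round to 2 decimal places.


Mean = (30 + 91 + 35 + 34) / 4 = 47.5
Variance = sum((x_i - mean)^2) / n = 634.25
Std = sqrt(634.25) = 25.1843
Z = (x - mean) / std
= (34 - 47.5) / 25.1843
= -13.5 / 25.1843
= -0.54

-0.54


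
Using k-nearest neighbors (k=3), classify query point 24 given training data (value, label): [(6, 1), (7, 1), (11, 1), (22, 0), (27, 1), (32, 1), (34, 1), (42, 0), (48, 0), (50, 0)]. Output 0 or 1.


Distances from query 24:
Point 22 (class 0): distance = 2
Point 27 (class 1): distance = 3
Point 32 (class 1): distance = 8
K=3 nearest neighbors: classes = [0, 1, 1]
Votes for class 1: 2 / 3
Majority vote => class 1

1


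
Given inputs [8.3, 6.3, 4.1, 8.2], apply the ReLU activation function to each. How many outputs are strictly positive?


ReLU(x) = max(0, x) for each element:
ReLU(8.3) = 8.3
ReLU(6.3) = 6.3
ReLU(4.1) = 4.1
ReLU(8.2) = 8.2
Active neurons (>0): 4

4


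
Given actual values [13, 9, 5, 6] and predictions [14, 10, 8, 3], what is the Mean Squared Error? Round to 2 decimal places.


Differences: [-1, -1, -3, 3]
Squared errors: [1, 1, 9, 9]
Sum of squared errors = 20
MSE = 20 / 4 = 5.00

5.00


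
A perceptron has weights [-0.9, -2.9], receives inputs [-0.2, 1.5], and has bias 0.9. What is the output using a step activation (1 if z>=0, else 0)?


z = w . x + b
= -0.9*-0.2 + -2.9*1.5 + 0.9
= 0.18 + -4.35 + 0.9
= -4.17 + 0.9
= -3.27
Since z = -3.27 < 0, output = 0

0


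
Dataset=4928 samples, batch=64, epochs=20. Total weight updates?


Iterations per epoch = 4928 / 64 = 77
Total updates = iterations_per_epoch * epochs
= 77 * 20
= 1540

1540


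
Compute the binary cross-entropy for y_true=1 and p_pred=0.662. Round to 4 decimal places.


For y=1: Loss = -log(p)
= -log(0.662)
= -(-0.4125)
= 0.4125

0.4125


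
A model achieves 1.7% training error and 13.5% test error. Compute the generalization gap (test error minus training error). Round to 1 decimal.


Generalization gap = test_error - train_error
= 13.5 - 1.7
= 11.8%
A large gap suggests overfitting.

11.8


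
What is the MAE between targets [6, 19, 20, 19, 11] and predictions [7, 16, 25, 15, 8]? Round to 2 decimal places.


Absolute errors: [1, 3, 5, 4, 3]
Sum of absolute errors = 16
MAE = 16 / 5 = 3.20

3.20


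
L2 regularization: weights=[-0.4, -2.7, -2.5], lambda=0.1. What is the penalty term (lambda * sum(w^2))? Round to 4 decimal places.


Squaring each weight:
(-0.4)^2 = 0.16
(-2.7)^2 = 7.29
(-2.5)^2 = 6.25
Sum of squares = 13.7
Penalty = 0.1 * 13.7 = 1.3700

1.3700


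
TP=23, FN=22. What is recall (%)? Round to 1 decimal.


Recall = TP / (TP + FN) * 100
= 23 / (23 + 22)
= 23 / 45
= 0.5111
= 51.1%

51.1


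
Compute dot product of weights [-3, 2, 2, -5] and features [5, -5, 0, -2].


Element-wise products:
-3 * 5 = -15
2 * -5 = -10
2 * 0 = 0
-5 * -2 = 10
Sum = -15 + -10 + 0 + 10
= -15

-15


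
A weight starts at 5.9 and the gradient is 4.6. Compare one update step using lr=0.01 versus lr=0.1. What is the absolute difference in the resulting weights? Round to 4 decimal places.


With lr=0.01: w_new = 5.9 - 0.01 * 4.6 = 5.854
With lr=0.1: w_new = 5.9 - 0.1 * 4.6 = 5.44
Absolute difference = |5.854 - 5.44|
= 0.4140

0.4140


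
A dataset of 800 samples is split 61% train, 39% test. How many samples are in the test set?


Train samples = 800 * 61% = 488
Test samples = 800 - 488
= 312

312


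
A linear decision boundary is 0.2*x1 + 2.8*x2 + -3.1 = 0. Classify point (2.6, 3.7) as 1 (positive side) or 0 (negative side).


Compute 0.2 * 2.6 + 2.8 * 3.7 + -3.1
= 0.52 + 10.36 + -3.1
= 7.78
Since 7.78 >= 0, the point is on the positive side.

1


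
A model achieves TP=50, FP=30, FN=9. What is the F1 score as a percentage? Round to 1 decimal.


Precision = TP / (TP + FP) = 50 / 80 = 0.625
Recall = TP / (TP + FN) = 50 / 59 = 0.8475
F1 = 2 * P * R / (P + R)
= 2 * 0.625 * 0.8475 / (0.625 + 0.8475)
= 1.0593 / 1.4725
= 0.7194
As percentage: 71.9%

71.9


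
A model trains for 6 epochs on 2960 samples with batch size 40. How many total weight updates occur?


Iterations per epoch = 2960 / 40 = 74
Total updates = iterations_per_epoch * epochs
= 74 * 6
= 444

444


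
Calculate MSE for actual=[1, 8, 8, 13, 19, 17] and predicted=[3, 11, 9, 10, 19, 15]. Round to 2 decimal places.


Differences: [-2, -3, -1, 3, 0, 2]
Squared errors: [4, 9, 1, 9, 0, 4]
Sum of squared errors = 27
MSE = 27 / 6 = 4.50

4.50


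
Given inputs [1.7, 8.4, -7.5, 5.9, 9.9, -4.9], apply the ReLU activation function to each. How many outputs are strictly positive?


ReLU(x) = max(0, x) for each element:
ReLU(1.7) = 1.7
ReLU(8.4) = 8.4
ReLU(-7.5) = 0
ReLU(5.9) = 5.9
ReLU(9.9) = 9.9
ReLU(-4.9) = 0
Active neurons (>0): 4

4


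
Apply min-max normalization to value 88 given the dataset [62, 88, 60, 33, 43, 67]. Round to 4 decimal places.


Min = 33, Max = 88
Range = 88 - 33 = 55
Scaled = (x - min) / (max - min)
= (88 - 33) / 55
= 55 / 55
= 1.0000

1.0000


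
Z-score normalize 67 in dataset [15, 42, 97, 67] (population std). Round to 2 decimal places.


Mean = (15 + 42 + 97 + 67) / 4 = 55.25
Variance = sum((x_i - mean)^2) / n = 919.1875
Std = sqrt(919.1875) = 30.3181
Z = (x - mean) / std
= (67 - 55.25) / 30.3181
= 11.75 / 30.3181
= 0.39

0.39


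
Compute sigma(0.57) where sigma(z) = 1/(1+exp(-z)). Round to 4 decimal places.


sigmoid(z) = 1 / (1 + exp(-z))
exp(-(0.57)) = exp(-0.57) = 0.5655
1 + 0.5655 = 1.5655
1 / 1.5655 = 0.6388

0.6388


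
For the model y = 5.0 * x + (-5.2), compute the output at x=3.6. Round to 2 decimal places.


y = 5.0 * 3.6 + (-5.2)
= 18.0 + (-5.2)
= 12.80

12.80


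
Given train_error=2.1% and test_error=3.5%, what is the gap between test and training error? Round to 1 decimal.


Generalization gap = test_error - train_error
= 3.5 - 2.1
= 1.4%
A small gap suggests good generalization.

1.4


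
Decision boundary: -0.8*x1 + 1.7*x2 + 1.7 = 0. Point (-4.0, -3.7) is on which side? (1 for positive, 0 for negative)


Compute -0.8 * -4.0 + 1.7 * -3.7 + 1.7
= 3.2 + -6.29 + 1.7
= -1.39
Since -1.39 < 0, the point is on the negative side.

0


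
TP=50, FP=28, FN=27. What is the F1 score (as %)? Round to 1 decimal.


Precision = TP / (TP + FP) = 50 / 78 = 0.641
Recall = TP / (TP + FN) = 50 / 77 = 0.6494
F1 = 2 * P * R / (P + R)
= 2 * 0.641 * 0.6494 / (0.641 + 0.6494)
= 0.8325 / 1.2904
= 0.6452
As percentage: 64.5%

64.5


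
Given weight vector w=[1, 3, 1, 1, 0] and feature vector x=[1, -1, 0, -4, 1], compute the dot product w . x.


Element-wise products:
1 * 1 = 1
3 * -1 = -3
1 * 0 = 0
1 * -4 = -4
0 * 1 = 0
Sum = 1 + -3 + 0 + -4 + 0
= -6

-6


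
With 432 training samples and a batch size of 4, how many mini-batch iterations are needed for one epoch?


Iterations per epoch = dataset_size / batch_size
= 432 / 4
= 108

108


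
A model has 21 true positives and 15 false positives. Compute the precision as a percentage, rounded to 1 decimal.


Precision = TP / (TP + FP) * 100
= 21 / (21 + 15)
= 21 / 36
= 0.5833
= 58.3%

58.3


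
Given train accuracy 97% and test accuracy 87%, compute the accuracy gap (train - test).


Gap = train_accuracy - test_accuracy
= 97 - 87
= 10%
This moderate gap may indicate mild overfitting.

10


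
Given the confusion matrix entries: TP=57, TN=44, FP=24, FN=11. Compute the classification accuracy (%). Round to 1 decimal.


Accuracy = (TP + TN) / (TP + TN + FP + FN) * 100
= (57 + 44) / (57 + 44 + 24 + 11)
= 101 / 136
= 0.7426
= 74.3%

74.3


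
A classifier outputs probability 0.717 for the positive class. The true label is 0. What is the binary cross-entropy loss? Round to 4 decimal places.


For y=0: Loss = -log(1-p)
= -log(1 - 0.717)
= -log(0.283)
= -(-1.2623)
= 1.2623

1.2623


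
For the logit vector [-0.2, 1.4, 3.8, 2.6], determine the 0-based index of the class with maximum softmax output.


Softmax is a monotonic transformation, so it preserves the argmax.
We need to find the index of the maximum logit.
Index 0: -0.2
Index 1: 1.4
Index 2: 3.8
Index 3: 2.6
Maximum logit = 3.8 at index 2

2
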